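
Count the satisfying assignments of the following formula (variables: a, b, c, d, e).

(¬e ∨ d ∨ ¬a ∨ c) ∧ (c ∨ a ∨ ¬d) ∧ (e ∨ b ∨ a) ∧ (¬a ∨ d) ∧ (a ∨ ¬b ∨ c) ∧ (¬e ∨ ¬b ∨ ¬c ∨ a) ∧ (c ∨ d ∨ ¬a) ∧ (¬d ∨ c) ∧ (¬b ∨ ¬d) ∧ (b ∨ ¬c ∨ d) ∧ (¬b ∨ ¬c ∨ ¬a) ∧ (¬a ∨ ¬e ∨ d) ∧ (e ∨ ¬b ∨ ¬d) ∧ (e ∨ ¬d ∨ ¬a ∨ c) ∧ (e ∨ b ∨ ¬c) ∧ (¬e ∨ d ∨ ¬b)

4

There are 2^5 = 32 truth assignments over (a, b, c, d, e).
Split on d. With d = True, the clauses containing d are satisfied and ¬d drops from the rest; 2 of the 2^4 = 16 assignments to the other variables satisfy what remains.
With d = False, by the same count on the reduced clause set, 2 assignments work.
(One model: a=F, b=F, c=F, d=F, e=T.)
Total: 2 + 2 = 4.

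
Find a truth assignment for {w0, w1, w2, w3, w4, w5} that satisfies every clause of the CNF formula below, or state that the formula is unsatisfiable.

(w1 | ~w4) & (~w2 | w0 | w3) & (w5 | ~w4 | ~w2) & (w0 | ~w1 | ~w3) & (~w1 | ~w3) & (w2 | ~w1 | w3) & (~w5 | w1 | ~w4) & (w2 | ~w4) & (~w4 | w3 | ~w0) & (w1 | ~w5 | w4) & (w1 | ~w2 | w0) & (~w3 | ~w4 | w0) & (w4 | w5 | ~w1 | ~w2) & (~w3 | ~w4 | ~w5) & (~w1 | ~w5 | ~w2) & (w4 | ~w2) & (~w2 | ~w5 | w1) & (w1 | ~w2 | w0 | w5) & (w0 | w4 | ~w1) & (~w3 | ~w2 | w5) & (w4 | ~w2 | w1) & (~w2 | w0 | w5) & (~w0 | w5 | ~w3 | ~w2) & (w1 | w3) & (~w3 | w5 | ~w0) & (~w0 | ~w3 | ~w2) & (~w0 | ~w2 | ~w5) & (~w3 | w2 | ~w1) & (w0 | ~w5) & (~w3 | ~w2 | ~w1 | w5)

Case w1 = 0:
The clause (~w4) is unit, so w4 = 0.
The clause (~w5) is unit, so w5 = 0.
The clause (~w2) is unit, so w2 = 0.
The clause (w3) is unit, so w3 = 1.
The clause (~w0) is unit, so w0 = 0.
All clauses are satisfied.

w0=0, w1=0, w2=0, w3=1, w4=0, w5=0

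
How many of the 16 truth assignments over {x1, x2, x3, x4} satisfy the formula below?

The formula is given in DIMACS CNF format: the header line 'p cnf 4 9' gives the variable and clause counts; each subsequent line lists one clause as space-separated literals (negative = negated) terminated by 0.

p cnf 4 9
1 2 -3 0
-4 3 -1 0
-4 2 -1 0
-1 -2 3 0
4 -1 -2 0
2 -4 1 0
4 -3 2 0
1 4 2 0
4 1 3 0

There are 2^4 = 16 truth assignments over (x1, x2, x3, x4).
Split on x2. With x2 = True, the clauses containing x2 are satisfied and ¬x2 drops from the rest; 4 of the 2^3 = 8 assignments to the other variables satisfy what remains.
With x2 = False, by the same count on the reduced clause set, 1 assignment works.
Total: 4 + 1 = 5.

5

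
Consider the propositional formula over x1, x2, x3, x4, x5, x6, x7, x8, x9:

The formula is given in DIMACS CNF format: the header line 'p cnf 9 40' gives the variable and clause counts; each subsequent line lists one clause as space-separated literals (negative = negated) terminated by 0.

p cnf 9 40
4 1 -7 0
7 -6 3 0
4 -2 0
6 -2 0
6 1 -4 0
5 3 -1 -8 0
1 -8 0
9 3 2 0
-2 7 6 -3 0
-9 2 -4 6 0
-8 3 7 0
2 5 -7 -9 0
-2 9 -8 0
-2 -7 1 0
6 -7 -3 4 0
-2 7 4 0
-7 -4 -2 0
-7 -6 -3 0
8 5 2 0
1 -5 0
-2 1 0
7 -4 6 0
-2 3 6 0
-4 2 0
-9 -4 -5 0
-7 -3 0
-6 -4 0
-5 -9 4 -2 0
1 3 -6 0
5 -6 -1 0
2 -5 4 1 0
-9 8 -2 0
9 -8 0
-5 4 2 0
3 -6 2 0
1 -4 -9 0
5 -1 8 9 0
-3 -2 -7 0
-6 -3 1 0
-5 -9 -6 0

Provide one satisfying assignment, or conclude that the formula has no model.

Case x4 = False:
(¬x2) alone gives x2 = False.
(¬x5) alone gives x5 = False.
(x8) alone gives x8 = True.
(x1) alone gives x1 = True.
(x3) alone gives x3 = True.
(¬x7) alone gives x7 = False.
(¬x6) alone gives x6 = False.
(x9) alone gives x9 = True.
Every clause now holds.

x1 ↦ True; x2 ↦ False; x3 ↦ True; x4 ↦ False; x5 ↦ False; x6 ↦ False; x7 ↦ False; x8 ↦ True; x9 ↦ True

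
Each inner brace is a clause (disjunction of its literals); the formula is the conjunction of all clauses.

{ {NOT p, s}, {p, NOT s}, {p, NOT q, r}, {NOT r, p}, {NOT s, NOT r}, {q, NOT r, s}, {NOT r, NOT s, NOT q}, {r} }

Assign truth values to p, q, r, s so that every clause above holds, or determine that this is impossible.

From the singleton clause (r), r = true.
From the singleton clause (p), p = true.
From the singleton clause (s), s = true.
That conflicts with the unit clause (NOT s).

UNSATISFIABLE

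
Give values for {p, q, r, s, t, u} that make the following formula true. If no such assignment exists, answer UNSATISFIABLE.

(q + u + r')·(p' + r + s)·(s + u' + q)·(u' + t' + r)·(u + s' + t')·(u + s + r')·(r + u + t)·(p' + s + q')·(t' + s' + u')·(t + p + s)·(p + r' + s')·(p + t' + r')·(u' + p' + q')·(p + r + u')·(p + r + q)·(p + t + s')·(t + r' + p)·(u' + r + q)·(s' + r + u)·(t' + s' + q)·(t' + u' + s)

p ↦ 0,  q ↦ 1,  r ↦ 0,  s ↦ 0,  t ↦ 1,  u ↦ 0

Branch on q: set q = 1.
Branch on p: set p = 0.
Branch on t: set t = 1.
From the singleton clause (r'), r = 0.
From the singleton clause (u'), u = 0.
From the singleton clause (s'), s = 0.
This assignment satisfies each clause.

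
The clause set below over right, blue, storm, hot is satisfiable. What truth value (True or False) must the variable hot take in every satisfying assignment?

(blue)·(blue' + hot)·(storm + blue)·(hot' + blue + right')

True

Suppose hot = 0.
The clause (blue) is unit, so blue = 1.
Now (blue') is unsatisfied and unit — conflict.
So every satisfying assignment has hot = True.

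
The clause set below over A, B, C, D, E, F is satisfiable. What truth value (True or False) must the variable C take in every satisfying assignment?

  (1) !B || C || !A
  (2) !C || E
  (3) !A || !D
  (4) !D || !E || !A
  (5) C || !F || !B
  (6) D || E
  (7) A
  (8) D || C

True

Suppose C = false.
(A) alone gives A = true.
(!B) alone gives B = false.
(!D) alone gives D = false.
That conflicts with the unit clause (D).
So every satisfying assignment has C = True.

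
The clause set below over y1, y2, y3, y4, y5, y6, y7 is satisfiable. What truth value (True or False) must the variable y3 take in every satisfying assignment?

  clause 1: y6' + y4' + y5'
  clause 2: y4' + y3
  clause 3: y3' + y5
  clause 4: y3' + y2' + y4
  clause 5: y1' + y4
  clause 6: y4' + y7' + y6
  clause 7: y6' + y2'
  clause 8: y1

True

Suppose y3 = 0.
Unit clause (y4') forces y4 = 0.
Unit clause (y1') forces y1 = 0.
Now (y1) is unsatisfied and unit — conflict.
So every satisfying assignment has y3 = True.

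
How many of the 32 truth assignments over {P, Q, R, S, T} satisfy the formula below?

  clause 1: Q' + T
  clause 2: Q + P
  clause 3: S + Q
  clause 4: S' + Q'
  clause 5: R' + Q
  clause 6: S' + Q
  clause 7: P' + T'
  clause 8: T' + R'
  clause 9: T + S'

1

There are 2^5 = 32 truth assignments over (P, Q, R, S, T).
Split on Q. With Q = 1, the clauses containing Q are satisfied and Q' drops from the rest; 1 of the 2^4 = 16 assignments to the other variables satisfy what remains.
With Q = 0, by the same count on the reduced clause set, 0 assignments work.
(One model: P=F, Q=T, R=F, S=F, T=T.)
Total: 1 + 0 = 1.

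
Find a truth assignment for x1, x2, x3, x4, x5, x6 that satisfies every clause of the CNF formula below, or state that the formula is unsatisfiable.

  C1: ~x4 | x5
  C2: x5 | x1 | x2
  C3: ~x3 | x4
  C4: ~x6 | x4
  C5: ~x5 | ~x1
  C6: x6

x1=0,  x2=0,  x3=0,  x4=1,  x5=1,  x6=1

From the singleton clause (x6), x6 = 1.
From the singleton clause (x4), x4 = 1.
From the singleton clause (x5), x5 = 1.
From the singleton clause (~x1), x1 = 0.
Every clause is now satisfied; x2, x3 are unconstrained.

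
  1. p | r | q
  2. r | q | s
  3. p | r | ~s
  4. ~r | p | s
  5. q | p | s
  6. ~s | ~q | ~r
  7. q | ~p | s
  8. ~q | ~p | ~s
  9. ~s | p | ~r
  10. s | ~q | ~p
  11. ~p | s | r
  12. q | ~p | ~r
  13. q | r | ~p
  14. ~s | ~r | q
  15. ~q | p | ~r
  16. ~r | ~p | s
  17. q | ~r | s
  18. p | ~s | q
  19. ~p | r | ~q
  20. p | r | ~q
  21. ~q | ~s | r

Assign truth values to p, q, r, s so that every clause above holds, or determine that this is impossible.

Branch on p: set p = 1.
Branch on q: set q = 1.
Unit clause (~s) forces s = 0.
Now (s) is unsatisfied and unit — conflict.
Undo q and try q = 0.
Unit clause (s) forces s = 1.
Unit clause (~r) forces r = 0.
Now (r) is unsatisfied and unit — conflict.
Either choice for q ends in contradiction.
Undo p and try p = 0.
Branch on r: set r = 1.
Unit clause (s) forces s = 1.
Now (~s) is unsatisfied and unit — conflict.
Undo r and try r = 0.
Unit clause (q) forces q = 1.
Now (~q) is unsatisfied and unit — conflict.
Either choice for r ends in contradiction.
Either choice for p ends in contradiction.

UNSATISFIABLE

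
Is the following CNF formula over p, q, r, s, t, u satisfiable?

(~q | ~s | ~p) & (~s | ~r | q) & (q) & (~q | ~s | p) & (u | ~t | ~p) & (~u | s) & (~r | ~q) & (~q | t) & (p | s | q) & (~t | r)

The clause (q) is unit, so q = 1.
The clause (~r) is unit, so r = 0.
The clause (t) is unit, so t = 1.
Now (~t) is unsatisfied and unit — conflict.
No assignment satisfies every clause.

No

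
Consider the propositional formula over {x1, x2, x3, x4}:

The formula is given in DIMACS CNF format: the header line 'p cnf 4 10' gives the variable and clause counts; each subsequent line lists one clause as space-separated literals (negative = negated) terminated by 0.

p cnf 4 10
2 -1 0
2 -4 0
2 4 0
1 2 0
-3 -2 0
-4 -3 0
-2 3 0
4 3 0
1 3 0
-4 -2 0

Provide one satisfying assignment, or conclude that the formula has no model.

UNSATISFIABLE

Suppose x2 = True.
(¬x3) alone gives x3 = False.
But (x3) is also a unit clause — contradiction.
Backtrack on x2: now try x2 = False.
(¬x1) alone gives x1 = False.
But (x1) is also a unit clause — contradiction.
Both values of x2 lead to a conflict.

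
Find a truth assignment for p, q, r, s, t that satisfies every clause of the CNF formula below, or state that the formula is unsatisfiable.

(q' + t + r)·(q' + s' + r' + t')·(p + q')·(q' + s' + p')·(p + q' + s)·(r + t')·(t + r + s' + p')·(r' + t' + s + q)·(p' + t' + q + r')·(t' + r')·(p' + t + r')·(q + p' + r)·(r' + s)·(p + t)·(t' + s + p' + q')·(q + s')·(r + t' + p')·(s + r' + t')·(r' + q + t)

UNSATISFIABLE

Branch on p: set p = 1.
Branch on q: set q = 0.
(r) alone gives r = 1.
(t') alone gives t = 0.
But (t) is also a unit clause — contradiction.
Undo q and try q = 1.
(s') alone gives s = 0.
(r') alone gives r = 0.
(t) alone gives t = 1.
But (t') is also a unit clause — contradiction.
Both values of q lead to a conflict.
Undo p and try p = 0.
(q') alone gives q = 0.
(t) alone gives t = 1.
(r) alone gives r = 1.
But (r') is also a unit clause — contradiction.
Both values of p lead to a conflict.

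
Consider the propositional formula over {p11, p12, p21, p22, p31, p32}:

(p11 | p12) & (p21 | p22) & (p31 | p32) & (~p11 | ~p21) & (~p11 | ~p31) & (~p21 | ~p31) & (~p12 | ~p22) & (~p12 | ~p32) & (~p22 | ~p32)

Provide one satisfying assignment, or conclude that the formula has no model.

Branch on p11: set p11 = 1.
Unit clause (~p21) forces p21 = 0.
Unit clause (p22) forces p22 = 1.
Unit clause (~p31) forces p31 = 0.
Unit clause (p32) forces p32 = 1.
But (~p32) is also a unit clause — contradiction.
Backtrack on p11: now try p11 = 0.
Unit clause (p12) forces p12 = 1.
Unit clause (~p22) forces p22 = 0.
Unit clause (p21) forces p21 = 1.
Unit clause (~p31) forces p31 = 0.
Unit clause (p32) forces p32 = 1.
But (~p32) is also a unit clause — contradiction.
Neither p11 = 1 nor p11 = 0 works.

UNSATISFIABLE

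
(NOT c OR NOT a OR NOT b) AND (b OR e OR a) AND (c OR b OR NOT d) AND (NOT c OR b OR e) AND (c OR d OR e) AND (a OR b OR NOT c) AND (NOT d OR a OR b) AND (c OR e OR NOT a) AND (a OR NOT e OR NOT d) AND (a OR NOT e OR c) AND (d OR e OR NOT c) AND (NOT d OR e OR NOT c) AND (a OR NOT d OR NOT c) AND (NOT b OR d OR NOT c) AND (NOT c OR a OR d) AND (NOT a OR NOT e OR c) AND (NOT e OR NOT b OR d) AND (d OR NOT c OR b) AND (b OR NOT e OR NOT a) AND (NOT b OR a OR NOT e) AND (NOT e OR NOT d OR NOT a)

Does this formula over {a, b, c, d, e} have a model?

Try c = false.
Try b = true.
Try d = true.
Try e = false.
From the singleton clause (NOT a), a = false.
All clauses are satisfied.
A satisfying assignment: a: false; b: true; c: false; d: true; e: false.

Yes, satisfiable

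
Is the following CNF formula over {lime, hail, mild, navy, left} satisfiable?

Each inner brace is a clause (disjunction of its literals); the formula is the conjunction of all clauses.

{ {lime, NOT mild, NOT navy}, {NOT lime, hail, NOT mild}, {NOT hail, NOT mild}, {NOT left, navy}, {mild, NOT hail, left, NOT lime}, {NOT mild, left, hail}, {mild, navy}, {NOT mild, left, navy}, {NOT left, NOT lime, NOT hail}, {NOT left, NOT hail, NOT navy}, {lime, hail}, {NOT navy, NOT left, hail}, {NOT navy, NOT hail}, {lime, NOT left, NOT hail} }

Satisfiable

Suppose hail = false.
From the singleton clause (lime), lime = true.
From the singleton clause (NOT mild), mild = false.
From the singleton clause (navy), navy = true.
From the singleton clause (NOT left), left = false.
This assignment satisfies each clause.
A satisfying assignment: lime=true, hail=false, mild=false, navy=true, left=false.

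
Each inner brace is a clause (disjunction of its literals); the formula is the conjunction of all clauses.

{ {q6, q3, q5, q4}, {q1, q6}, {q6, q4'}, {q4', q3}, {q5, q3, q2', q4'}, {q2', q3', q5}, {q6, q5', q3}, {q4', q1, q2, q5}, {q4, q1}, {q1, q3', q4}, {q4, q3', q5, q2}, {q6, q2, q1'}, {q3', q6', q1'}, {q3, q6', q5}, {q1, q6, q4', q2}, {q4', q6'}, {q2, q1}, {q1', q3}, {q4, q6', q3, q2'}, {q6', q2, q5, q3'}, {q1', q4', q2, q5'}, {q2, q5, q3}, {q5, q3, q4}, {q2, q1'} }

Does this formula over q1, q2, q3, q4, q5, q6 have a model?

Satisfiable

Try q1 = 1.
From the singleton clause (q3), q3 = 1.
From the singleton clause (q6'), q6 = 0.
From the singleton clause (q4'), q4 = 0.
From the singleton clause (q2), q2 = 1.
From the singleton clause (q5), q5 = 1.
All clauses are satisfied.
A satisfying assignment: q1: 1; q2: 1; q3: 1; q4: 0; q5: 1; q6: 0.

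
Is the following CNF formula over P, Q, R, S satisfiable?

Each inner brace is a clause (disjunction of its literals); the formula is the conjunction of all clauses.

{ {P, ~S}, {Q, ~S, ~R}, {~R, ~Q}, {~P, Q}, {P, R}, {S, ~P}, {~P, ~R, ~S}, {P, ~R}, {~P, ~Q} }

No, unsatisfiable

Branch on P: set P = 1.
From the singleton clause (Q), Q = 1.
That conflicts with the unit clause (~Q).
That branch fails; take P = 0 instead.
From the singleton clause (~S), S = 0.
From the singleton clause (R), R = 1.
That conflicts with the unit clause (~R).
Either choice for P ends in contradiction.
No assignment satisfies every clause.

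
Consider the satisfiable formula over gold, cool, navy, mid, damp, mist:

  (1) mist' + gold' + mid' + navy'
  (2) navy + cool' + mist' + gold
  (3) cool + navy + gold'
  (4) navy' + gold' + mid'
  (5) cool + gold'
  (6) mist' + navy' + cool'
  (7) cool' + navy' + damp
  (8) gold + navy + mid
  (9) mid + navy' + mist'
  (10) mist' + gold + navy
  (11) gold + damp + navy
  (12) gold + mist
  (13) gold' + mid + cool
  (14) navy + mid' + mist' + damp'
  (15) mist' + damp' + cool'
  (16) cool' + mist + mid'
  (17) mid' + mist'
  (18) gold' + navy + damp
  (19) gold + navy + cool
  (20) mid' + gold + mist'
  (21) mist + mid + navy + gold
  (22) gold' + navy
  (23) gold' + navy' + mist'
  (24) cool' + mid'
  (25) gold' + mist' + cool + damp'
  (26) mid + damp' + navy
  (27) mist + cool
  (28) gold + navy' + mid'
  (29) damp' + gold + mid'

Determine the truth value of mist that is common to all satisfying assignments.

Suppose mist = 1.
The clause (mid') is unit, so mid = 0.
The clause (navy') is unit, so navy = 0.
The clause (gold) is unit, so gold = 1.
Now (gold') is unsatisfied and unit — conflict.
So every satisfying assignment has mist = False.

False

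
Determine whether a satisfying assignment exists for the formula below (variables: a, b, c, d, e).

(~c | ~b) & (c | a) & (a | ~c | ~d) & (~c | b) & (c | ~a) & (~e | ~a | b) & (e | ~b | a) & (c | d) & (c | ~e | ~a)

Branch on c: set c = 0.
(a) alone gives a = 1.
That conflicts with the unit clause (~a).
So c must be the other value — set c = 1.
(~b) alone gives b = 0.
That conflicts with the unit clause (b).
Either choice for c ends in contradiction.
No assignment satisfies every clause.

No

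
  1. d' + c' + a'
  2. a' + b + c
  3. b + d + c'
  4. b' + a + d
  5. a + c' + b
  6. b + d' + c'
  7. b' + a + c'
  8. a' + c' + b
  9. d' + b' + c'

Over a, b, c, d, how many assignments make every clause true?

There are 2^4 = 16 truth assignments over (a, b, c, d).
Split on b. With b = 1, the clauses containing b are satisfied and b' drops from the rest; 4 of the 2^3 = 8 assignments to the other variables satisfy what remains.
With b = 0, by the same count on the reduced clause set, 2 assignments work.
Total: 4 + 2 = 6.

6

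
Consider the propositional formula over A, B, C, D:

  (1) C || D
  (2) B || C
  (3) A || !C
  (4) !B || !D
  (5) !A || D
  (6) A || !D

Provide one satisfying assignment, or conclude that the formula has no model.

Case C = true:
Unit clause (A) forces A = true.
Unit clause (D) forces D = true.
Unit clause (!B) forces B = false.
This assignment satisfies each clause.

A: true, B: false, C: true, D: true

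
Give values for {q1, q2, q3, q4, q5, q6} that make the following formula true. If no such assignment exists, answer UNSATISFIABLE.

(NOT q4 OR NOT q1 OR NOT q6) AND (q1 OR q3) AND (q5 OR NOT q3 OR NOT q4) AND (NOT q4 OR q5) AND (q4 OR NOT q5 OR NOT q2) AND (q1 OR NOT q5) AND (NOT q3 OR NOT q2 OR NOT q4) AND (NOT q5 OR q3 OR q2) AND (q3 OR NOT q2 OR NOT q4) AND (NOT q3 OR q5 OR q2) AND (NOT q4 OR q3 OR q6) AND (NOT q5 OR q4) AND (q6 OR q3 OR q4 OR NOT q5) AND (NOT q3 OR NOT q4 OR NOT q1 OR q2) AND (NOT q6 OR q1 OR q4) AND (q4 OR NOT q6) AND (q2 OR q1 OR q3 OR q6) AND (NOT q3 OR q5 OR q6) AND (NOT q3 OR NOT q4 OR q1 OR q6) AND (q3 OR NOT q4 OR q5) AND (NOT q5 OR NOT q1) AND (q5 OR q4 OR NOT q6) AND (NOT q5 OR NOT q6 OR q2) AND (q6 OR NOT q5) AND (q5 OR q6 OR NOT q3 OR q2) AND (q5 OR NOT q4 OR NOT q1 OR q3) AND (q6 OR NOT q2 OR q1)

Branch on q1: set q1 = true.
(NOT q5) alone gives q5 = false.
(NOT q4) alone gives q4 = false.
(NOT q6) alone gives q6 = false.
(NOT q3) alone gives q3 = false.
No clause remains; q2 is free.

q1=true, q2=true, q3=false, q4=false, q5=false, q6=false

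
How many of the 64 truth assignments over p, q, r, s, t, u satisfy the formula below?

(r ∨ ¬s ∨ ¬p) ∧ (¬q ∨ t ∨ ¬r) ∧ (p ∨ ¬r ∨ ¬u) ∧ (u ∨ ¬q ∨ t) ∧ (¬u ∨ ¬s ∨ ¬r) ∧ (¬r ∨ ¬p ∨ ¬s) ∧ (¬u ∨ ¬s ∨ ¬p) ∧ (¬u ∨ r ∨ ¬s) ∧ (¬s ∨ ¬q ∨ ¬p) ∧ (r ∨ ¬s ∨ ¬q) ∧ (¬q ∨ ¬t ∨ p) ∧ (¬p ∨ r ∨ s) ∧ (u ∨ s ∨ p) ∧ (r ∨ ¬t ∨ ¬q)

13

There are 2^6 = 64 truth assignments over (p, q, r, s, t, u).
Split on p. With p = True, the clauses containing p are satisfied and ¬p drops from the rest; 6 of the 2^5 = 32 assignments to the other variables satisfy what remains.
With p = False, by the same count on the reduced clause set, 7 assignments work.
Total: 6 + 7 = 13.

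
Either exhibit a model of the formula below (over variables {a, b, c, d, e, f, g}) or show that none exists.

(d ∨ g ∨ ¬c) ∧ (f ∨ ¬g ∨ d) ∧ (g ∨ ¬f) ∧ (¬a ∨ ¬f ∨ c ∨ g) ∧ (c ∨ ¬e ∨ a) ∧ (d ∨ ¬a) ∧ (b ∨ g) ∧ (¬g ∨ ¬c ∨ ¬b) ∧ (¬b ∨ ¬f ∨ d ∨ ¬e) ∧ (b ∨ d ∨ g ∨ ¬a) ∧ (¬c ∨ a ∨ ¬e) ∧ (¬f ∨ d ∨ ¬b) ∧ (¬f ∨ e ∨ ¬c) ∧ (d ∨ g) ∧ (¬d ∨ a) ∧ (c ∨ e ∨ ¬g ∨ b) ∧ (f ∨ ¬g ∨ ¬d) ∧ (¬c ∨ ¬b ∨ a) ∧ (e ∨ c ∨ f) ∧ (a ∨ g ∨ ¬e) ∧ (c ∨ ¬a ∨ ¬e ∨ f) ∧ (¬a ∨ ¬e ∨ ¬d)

a=True,  b=True,  c=True,  d=True,  e=False,  f=False,  g=False

Branch on g: set g = False.
From the singleton clause (¬f), f = False.
From the singleton clause (b), b = True.
From the singleton clause (d), d = True.
From the singleton clause (a), a = True.
From the singleton clause (¬e), e = False.
From the singleton clause (c), c = True.
All clauses are satisfied.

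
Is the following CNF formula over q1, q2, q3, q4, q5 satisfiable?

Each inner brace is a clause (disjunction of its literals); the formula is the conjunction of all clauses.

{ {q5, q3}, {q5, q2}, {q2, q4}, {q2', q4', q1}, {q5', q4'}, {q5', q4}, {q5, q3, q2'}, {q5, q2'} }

No

Try q5 = 1.
(q4') alone gives q4 = 0.
That conflicts with the unit clause (q4).
Undo q5 and try q5 = 0.
(q3) alone gives q3 = 1.
(q2) alone gives q2 = 1.
That conflicts with the unit clause (q2').
Neither q5 = 1 nor q5 = 0 works.
No assignment satisfies every clause.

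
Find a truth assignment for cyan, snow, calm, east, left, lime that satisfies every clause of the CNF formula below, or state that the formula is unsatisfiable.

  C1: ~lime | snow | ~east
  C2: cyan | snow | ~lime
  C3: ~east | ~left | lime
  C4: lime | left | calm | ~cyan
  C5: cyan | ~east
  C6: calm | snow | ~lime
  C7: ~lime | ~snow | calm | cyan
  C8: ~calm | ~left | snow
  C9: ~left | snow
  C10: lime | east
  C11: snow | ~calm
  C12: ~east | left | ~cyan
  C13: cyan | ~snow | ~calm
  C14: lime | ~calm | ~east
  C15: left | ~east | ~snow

cyan ↦ 1; snow ↦ 1; calm ↦ 0; east ↦ 1; left ↦ 1; lime ↦ 1

Suppose cyan = 1.
Suppose left = 1.
The clause (snow) is unit, so snow = 1.
Suppose east = 1.
The clause (lime) is unit, so lime = 1.
All clauses hold; calm can take either value.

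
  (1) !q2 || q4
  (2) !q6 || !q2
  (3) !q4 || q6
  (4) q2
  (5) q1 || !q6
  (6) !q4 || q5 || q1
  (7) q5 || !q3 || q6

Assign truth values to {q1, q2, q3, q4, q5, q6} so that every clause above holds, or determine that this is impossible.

UNSATISFIABLE

(q2) alone gives q2 = true.
(q4) alone gives q4 = true.
(!q6) alone gives q6 = false.
Now (q6) is unsatisfied and unit — conflict.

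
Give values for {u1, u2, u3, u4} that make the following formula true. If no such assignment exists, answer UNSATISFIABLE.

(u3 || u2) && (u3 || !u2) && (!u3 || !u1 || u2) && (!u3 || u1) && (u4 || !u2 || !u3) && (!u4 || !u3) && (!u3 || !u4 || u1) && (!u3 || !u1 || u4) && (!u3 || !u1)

UNSATISFIABLE

Try u3 = true.
Unit clause (u1) forces u1 = true.
Now (!u1) is unsatisfied and unit — conflict.
Undo u3 and try u3 = false.
Unit clause (u2) forces u2 = true.
Now (!u2) is unsatisfied and unit — conflict.
Neither u3 = true nor u3 = false works.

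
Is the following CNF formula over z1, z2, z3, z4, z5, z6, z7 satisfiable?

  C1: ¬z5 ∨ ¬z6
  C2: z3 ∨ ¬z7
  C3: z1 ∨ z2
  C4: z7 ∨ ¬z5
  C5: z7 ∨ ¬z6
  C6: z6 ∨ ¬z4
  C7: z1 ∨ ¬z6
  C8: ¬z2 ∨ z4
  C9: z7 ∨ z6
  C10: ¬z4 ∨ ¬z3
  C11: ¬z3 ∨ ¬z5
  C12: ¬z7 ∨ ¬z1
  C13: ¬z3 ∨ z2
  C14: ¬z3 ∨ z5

Branch on z5: set z5 = False.
Unit clause (¬z3) forces z3 = False.
Unit clause (¬z7) forces z7 = False.
Unit clause (¬z6) forces z6 = False.
Now (z6) is unsatisfied and unit — conflict.
Undo z5 and try z5 = True.
Unit clause (¬z6) forces z6 = False.
Unit clause (z7) forces z7 = True.
Unit clause (z3) forces z3 = True.
Now (¬z3) is unsatisfied and unit — conflict.
Both values of z5 lead to a conflict.
No assignment satisfies every clause.

Unsatisfiable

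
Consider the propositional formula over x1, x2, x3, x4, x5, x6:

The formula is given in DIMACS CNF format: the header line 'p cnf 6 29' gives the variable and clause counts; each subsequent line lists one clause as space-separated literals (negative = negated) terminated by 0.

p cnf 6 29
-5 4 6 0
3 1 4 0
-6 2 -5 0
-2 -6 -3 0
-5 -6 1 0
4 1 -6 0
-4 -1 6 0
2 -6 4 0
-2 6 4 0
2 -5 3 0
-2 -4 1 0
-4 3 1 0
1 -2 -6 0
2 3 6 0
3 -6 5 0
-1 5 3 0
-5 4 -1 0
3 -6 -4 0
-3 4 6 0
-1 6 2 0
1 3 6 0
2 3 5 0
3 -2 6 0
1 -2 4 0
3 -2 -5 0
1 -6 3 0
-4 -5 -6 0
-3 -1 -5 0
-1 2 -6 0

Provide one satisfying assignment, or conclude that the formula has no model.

Case x5 = False:
Case x3 = True:
Case x2 = False:
Case x6 = False:
The clause (x4) is unit, so x4 = True.
The clause (¬x1) is unit, so x1 = False.
This assignment satisfies each clause.

x1: False; x2: False; x3: True; x4: True; x5: False; x6: False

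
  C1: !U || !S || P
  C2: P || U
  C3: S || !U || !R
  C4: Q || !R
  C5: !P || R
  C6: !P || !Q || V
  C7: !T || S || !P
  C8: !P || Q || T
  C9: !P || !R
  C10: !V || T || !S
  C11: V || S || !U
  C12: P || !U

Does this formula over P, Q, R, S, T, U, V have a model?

No, unsatisfiable

Case P = true:
(R) alone gives R = true.
That conflicts with the unit clause (!R).
Undo P and try P = false.
(U) alone gives U = true.
That conflicts with the unit clause (!U).
Both values of P lead to a conflict.
No assignment satisfies every clause.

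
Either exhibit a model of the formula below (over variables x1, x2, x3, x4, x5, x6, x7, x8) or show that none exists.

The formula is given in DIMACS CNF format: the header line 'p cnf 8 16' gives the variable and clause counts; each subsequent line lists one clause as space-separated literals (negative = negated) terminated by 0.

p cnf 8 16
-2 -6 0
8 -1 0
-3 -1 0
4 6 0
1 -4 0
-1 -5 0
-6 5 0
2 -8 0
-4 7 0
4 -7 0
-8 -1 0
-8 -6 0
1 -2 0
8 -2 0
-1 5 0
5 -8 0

Case x2 = False:
The clause (¬x8) is unit, so x8 = False.
The clause (¬x1) is unit, so x1 = False.
The clause (¬x4) is unit, so x4 = False.
The clause (x6) is unit, so x6 = True.
The clause (x5) is unit, so x5 = True.
The clause (¬x7) is unit, so x7 = False.
No clause remains; x3 is free.

x1: False,  x2: False,  x3: False,  x4: False,  x5: True,  x6: True,  x7: False,  x8: False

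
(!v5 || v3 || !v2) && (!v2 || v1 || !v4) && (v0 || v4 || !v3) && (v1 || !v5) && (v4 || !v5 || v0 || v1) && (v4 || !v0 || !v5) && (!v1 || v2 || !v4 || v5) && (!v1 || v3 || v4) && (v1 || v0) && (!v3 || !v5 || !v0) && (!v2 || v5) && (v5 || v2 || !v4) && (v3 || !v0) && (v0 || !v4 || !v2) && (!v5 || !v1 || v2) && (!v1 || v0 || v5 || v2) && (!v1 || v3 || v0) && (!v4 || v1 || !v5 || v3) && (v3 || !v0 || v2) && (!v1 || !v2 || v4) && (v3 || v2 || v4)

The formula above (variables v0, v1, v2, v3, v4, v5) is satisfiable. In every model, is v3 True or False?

Suppose v3 = false.
The clause (!v0) is unit, so v0 = false.
The clause (v1) is unit, so v1 = true.
That conflicts with the unit clause (!v1).
So every satisfying assignment has v3 = True.

True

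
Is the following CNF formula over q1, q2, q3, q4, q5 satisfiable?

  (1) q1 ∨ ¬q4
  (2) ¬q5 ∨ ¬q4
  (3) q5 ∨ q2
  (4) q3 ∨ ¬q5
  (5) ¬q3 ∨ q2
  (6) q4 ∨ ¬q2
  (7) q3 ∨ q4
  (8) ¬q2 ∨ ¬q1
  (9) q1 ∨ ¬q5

Unsatisfiable

Case q1 = True:
Unit clause (¬q2) forces q2 = False.
Unit clause (q5) forces q5 = True.
Unit clause (¬q4) forces q4 = False.
Unit clause (q3) forces q3 = True.
But (¬q3) is also a unit clause — contradiction.
Undo q1 and try q1 = False.
Unit clause (¬q4) forces q4 = False.
Unit clause (¬q2) forces q2 = False.
Unit clause (q5) forces q5 = True.
But (¬q5) is also a unit clause — contradiction.
Both values of q1 lead to a conflict.
No assignment satisfies every clause.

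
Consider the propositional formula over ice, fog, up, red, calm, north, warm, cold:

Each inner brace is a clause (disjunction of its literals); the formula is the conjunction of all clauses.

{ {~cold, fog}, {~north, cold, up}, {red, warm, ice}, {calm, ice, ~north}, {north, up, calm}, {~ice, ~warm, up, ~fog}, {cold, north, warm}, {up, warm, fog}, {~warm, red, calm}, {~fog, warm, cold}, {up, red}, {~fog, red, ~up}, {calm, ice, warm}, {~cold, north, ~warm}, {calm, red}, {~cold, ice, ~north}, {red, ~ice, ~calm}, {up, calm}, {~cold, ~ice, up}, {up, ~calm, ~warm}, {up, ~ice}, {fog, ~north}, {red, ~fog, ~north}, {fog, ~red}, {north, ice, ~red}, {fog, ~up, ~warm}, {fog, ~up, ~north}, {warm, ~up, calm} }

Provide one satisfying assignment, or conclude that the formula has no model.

ice: 1,  fog: 1,  up: 1,  red: 1,  calm: 1,  north: 1,  warm: 1,  cold: 0

Case cold = 0:
Case north = 1:
From the singleton clause (up), up = 1.
From the singleton clause (fog), fog = 1.
From the singleton clause (warm), warm = 1.
From the singleton clause (red), red = 1.
Case calm = 1:
No clause remains; ice is free.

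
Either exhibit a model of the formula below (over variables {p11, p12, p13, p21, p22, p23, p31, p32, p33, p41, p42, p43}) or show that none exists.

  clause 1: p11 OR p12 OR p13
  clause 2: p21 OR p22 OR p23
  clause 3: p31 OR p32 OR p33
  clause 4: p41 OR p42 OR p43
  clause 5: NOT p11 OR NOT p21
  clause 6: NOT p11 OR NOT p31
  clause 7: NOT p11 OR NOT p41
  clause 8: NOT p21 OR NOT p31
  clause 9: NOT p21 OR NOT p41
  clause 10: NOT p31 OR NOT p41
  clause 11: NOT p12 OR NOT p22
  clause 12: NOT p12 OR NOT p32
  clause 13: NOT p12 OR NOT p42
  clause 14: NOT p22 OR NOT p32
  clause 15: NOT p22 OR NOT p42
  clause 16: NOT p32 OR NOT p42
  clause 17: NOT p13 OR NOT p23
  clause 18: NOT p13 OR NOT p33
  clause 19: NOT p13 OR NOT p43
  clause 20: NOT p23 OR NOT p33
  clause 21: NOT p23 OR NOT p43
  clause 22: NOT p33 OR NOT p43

Case p11 = false:
Case p12 = true:
From the singleton clause (NOT p22), p22 = false.
From the singleton clause (NOT p32), p32 = false.
From the singleton clause (NOT p42), p42 = false.
Case p21 = true:
From the singleton clause (NOT p31), p31 = false.
From the singleton clause (p33), p33 = true.
From the singleton clause (NOT p41), p41 = false.
From the singleton clause (p43), p43 = true.
But (NOT p43) is also a unit clause — contradiction.
Undo p21 and try p21 = false.
From the singleton clause (p23), p23 = true.
From the singleton clause (NOT p13), p13 = false.
From the singleton clause (NOT p33), p33 = false.
From the singleton clause (p31), p31 = true.
From the singleton clause (NOT p41), p41 = false.
From the singleton clause (p43), p43 = true.
But (NOT p43) is also a unit clause — contradiction.
Both values of p21 lead to a conflict.
Undo p12 and try p12 = false.
From the singleton clause (p13), p13 = true.
From the singleton clause (NOT p23), p23 = false.
From the singleton clause (NOT p33), p33 = false.
From the singleton clause (NOT p43), p43 = false.
Case p21 = true:
From the singleton clause (NOT p31), p31 = false.
From the singleton clause (p32), p32 = true.
From the singleton clause (NOT p41), p41 = false.
From the singleton clause (p42), p42 = true.
But (NOT p42) is also a unit clause — contradiction.
Undo p21 and try p21 = false.
From the singleton clause (p22), p22 = true.
From the singleton clause (NOT p32), p32 = false.
From the singleton clause (p31), p31 = true.
From the singleton clause (NOT p41), p41 = false.
From the singleton clause (p42), p42 = true.
But (NOT p42) is also a unit clause — contradiction.
Both values of p21 lead to a conflict.
Both values of p12 lead to a conflict.
Undo p11 and try p11 = true.
From the singleton clause (NOT p21), p21 = false.
From the singleton clause (NOT p31), p31 = false.
From the singleton clause (NOT p41), p41 = false.
Case p22 = true:
From the singleton clause (NOT p12), p12 = false.
From the singleton clause (NOT p32), p32 = false.
From the singleton clause (p33), p33 = true.
From the singleton clause (NOT p42), p42 = false.
From the singleton clause (p43), p43 = true.
But (NOT p43) is also a unit clause — contradiction.
Undo p22 and try p22 = false.
From the singleton clause (p23), p23 = true.
From the singleton clause (NOT p13), p13 = false.
From the singleton clause (NOT p33), p33 = false.
From the singleton clause (p32), p32 = true.
From the singleton clause (NOT p12), p12 = false.
From the singleton clause (NOT p42), p42 = false.
From the singleton clause (p43), p43 = true.
But (NOT p43) is also a unit clause — contradiction.
Both values of p22 lead to a conflict.
Both values of p11 lead to a conflict.

UNSATISFIABLE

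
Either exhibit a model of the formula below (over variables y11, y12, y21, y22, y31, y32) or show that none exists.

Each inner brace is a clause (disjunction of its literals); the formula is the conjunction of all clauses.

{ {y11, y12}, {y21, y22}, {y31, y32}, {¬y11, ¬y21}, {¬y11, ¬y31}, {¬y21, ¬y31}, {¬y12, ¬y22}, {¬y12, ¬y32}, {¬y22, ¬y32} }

Suppose y11 = True.
The clause (¬y21) is unit, so y21 = False.
The clause (y22) is unit, so y22 = True.
The clause (¬y31) is unit, so y31 = False.
The clause (y32) is unit, so y32 = True.
But (¬y32) is also a unit clause — contradiction.
Backtrack on y11: now try y11 = False.
The clause (y12) is unit, so y12 = True.
The clause (¬y22) is unit, so y22 = False.
The clause (y21) is unit, so y21 = True.
The clause (¬y31) is unit, so y31 = False.
The clause (y32) is unit, so y32 = True.
But (¬y32) is also a unit clause — contradiction.
Either choice for y11 ends in contradiction.

UNSATISFIABLE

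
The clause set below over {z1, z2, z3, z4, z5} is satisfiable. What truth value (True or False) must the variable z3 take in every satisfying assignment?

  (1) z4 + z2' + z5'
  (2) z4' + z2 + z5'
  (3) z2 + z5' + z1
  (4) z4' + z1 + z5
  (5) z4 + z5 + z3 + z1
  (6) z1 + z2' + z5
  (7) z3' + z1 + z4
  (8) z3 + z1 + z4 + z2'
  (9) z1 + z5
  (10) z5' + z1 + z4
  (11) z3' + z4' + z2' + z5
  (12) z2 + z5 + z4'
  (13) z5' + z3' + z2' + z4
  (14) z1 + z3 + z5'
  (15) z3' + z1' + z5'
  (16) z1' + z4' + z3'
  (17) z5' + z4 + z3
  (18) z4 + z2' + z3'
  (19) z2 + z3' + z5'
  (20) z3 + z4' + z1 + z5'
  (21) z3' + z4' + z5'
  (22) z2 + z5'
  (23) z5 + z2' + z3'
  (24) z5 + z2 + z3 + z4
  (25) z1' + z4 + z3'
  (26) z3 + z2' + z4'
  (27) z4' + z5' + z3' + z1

Suppose z3 = 1.
Suppose z1 = 1.
From the singleton clause (z5'), z5 = 0.
From the singleton clause (z4'), z4 = 0.
That conflicts with the unit clause (z4).
That branch fails; take z1 = 0 instead.
From the singleton clause (z4), z4 = 1.
From the singleton clause (z5), z5 = 1.
That conflicts with the unit clause (z5').
Both values of z1 lead to a conflict.
So every satisfying assignment has z3 = False.

False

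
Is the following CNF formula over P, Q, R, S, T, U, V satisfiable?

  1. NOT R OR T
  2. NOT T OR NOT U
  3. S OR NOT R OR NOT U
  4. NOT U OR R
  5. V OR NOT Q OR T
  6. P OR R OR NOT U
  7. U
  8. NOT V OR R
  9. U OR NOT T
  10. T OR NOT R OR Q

No

(U) alone gives U = true.
(NOT T) alone gives T = false.
(NOT R) alone gives R = false.
But (R) is also a unit clause — contradiction.
No assignment satisfies every clause.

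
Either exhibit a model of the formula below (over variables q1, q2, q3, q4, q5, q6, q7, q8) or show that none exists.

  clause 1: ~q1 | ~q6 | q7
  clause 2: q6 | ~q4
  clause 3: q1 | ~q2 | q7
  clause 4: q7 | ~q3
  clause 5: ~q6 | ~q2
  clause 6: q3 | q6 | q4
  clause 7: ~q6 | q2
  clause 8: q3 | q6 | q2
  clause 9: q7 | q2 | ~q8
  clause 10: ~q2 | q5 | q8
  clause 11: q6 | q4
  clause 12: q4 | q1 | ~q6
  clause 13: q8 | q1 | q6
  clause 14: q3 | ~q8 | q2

Branch on q6: set q6 = 1.
(~q2) alone gives q2 = 0.
But (q2) is also a unit clause — contradiction.
That branch fails; take q6 = 0 instead.
(~q4) alone gives q4 = 0.
But (q4) is also a unit clause — contradiction.
Neither q6 = 1 nor q6 = 0 works.

UNSATISFIABLE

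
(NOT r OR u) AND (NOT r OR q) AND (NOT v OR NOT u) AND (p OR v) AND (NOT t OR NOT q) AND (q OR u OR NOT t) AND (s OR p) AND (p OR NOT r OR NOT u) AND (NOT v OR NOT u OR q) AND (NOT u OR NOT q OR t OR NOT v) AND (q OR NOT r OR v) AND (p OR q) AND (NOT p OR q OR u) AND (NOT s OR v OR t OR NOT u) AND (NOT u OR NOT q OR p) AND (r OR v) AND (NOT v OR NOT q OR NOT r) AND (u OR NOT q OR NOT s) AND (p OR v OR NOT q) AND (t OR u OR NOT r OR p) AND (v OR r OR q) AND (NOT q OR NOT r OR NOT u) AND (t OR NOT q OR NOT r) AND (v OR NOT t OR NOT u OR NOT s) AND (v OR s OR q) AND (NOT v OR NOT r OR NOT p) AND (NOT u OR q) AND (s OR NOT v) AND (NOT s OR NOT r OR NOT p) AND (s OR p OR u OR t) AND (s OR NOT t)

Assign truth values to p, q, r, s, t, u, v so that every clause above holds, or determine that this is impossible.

UNSATISFIABLE

Try r = false.
The clause (v) is unit, so v = true.
The clause (NOT u) is unit, so u = false.
The clause (s) is unit, so s = true.
The clause (NOT q) is unit, so q = false.
The clause (NOT t) is unit, so t = false.
The clause (p) is unit, so p = true.
Now (NOT p) is unsatisfied and unit — conflict.
So r must be the other value — set r = true.
The clause (u) is unit, so u = true.
The clause (q) is unit, so q = true.
Now (NOT q) is unsatisfied and unit — conflict.
Both values of r lead to a conflict.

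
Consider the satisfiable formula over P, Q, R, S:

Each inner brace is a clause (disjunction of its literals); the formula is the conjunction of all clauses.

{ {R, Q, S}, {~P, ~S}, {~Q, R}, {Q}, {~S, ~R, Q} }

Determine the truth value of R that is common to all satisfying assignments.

Suppose R = 0.
(~Q) alone gives Q = 0.
But (Q) is also a unit clause — contradiction.
So every satisfying assignment has R = True.

True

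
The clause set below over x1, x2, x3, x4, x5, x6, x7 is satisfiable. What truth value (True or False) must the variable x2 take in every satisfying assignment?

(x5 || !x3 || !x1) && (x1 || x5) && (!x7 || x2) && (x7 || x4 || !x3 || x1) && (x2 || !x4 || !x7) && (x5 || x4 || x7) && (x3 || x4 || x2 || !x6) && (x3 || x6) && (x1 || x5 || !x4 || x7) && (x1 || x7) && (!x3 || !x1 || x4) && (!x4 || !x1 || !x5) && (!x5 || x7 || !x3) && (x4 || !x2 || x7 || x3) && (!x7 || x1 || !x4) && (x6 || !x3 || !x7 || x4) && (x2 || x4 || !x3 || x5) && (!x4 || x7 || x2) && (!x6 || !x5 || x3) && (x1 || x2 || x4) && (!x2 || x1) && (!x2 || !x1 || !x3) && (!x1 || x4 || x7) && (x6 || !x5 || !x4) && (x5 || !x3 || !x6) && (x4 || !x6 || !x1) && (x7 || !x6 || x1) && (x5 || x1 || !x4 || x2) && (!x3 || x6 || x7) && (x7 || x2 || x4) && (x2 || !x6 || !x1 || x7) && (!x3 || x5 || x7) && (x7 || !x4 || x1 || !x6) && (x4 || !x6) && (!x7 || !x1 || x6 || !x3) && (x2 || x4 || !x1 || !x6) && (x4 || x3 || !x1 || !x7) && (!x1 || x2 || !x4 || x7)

Suppose x2 = false.
From the singleton clause (!x7), x7 = false.
From the singleton clause (x1), x1 = true.
From the singleton clause (!x4), x4 = false.
That conflicts with the unit clause (x4).
So every satisfying assignment has x2 = True.

True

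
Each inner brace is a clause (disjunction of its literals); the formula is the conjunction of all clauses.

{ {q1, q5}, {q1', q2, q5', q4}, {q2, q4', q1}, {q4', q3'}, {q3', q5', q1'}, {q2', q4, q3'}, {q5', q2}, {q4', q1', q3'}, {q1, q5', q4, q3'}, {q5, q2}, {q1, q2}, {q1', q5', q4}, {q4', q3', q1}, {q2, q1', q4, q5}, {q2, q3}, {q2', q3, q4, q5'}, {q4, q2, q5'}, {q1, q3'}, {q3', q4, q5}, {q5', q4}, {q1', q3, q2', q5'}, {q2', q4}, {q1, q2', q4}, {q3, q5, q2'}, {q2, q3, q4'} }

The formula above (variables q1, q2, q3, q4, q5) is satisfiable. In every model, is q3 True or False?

False

Suppose q3 = 1.
From the singleton clause (q4'), q4 = 0.
From the singleton clause (q2'), q2 = 0.
From the singleton clause (q5'), q5 = 0.
Now (q5) is unsatisfied and unit — conflict.
So every satisfying assignment has q3 = False.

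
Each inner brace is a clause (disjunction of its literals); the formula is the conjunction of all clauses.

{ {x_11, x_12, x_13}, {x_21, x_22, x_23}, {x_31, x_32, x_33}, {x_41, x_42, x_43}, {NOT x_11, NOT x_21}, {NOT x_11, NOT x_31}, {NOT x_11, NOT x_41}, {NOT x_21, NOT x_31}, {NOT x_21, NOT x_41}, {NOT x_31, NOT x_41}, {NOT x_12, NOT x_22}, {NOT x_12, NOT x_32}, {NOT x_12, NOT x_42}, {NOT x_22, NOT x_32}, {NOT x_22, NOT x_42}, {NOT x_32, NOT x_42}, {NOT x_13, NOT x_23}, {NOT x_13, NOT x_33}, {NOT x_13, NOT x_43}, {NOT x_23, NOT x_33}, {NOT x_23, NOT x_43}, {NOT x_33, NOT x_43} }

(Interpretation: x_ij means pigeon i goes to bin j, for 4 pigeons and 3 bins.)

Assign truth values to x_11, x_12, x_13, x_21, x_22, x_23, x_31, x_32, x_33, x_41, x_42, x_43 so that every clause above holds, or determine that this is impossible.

Branch on x_11: set x_11 = false.
Branch on x_12: set x_12 = true.
From the singleton clause (NOT x_22), x_22 = false.
From the singleton clause (NOT x_32), x_32 = false.
From the singleton clause (NOT x_42), x_42 = false.
Branch on x_21: set x_21 = true.
From the singleton clause (NOT x_31), x_31 = false.
From the singleton clause (x_33), x_33 = true.
From the singleton clause (NOT x_41), x_41 = false.
From the singleton clause (x_43), x_43 = true.
Now (NOT x_43) is unsatisfied and unit — conflict.
That branch fails; take x_21 = false instead.
From the singleton clause (x_23), x_23 = true.
From the singleton clause (NOT x_13), x_13 = false.
From the singleton clause (NOT x_33), x_33 = false.
From the singleton clause (x_31), x_31 = true.
From the singleton clause (NOT x_41), x_41 = false.
From the singleton clause (x_43), x_43 = true.
Now (NOT x_43) is unsatisfied and unit — conflict.
Both values of x_21 lead to a conflict.
That branch fails; take x_12 = false instead.
From the singleton clause (x_13), x_13 = true.
From the singleton clause (NOT x_23), x_23 = false.
From the singleton clause (NOT x_33), x_33 = false.
From the singleton clause (NOT x_43), x_43 = false.
Branch on x_21: set x_21 = true.
From the singleton clause (NOT x_31), x_31 = false.
From the singleton clause (x_32), x_32 = true.
From the singleton clause (NOT x_41), x_41 = false.
From the singleton clause (x_42), x_42 = true.
Now (NOT x_42) is unsatisfied and unit — conflict.
That branch fails; take x_21 = false instead.
From the singleton clause (x_22), x_22 = true.
From the singleton clause (NOT x_32), x_32 = false.
From the singleton clause (x_31), x_31 = true.
From the singleton clause (NOT x_41), x_41 = false.
From the singleton clause (x_42), x_42 = true.
Now (NOT x_42) is unsatisfied and unit — conflict.
Both values of x_21 lead to a conflict.
Both values of x_12 lead to a conflict.
That branch fails; take x_11 = true instead.
From the singleton clause (NOT x_21), x_21 = false.
From the singleton clause (NOT x_31), x_31 = false.
From the singleton clause (NOT x_41), x_41 = false.
Branch on x_22: set x_22 = true.
From the singleton clause (NOT x_12), x_12 = false.
From the singleton clause (NOT x_32), x_32 = false.
From the singleton clause (x_33), x_33 = true.
From the singleton clause (NOT x_42), x_42 = false.
From the singleton clause (x_43), x_43 = true.
Now (NOT x_43) is unsatisfied and unit — conflict.
That branch fails; take x_22 = false instead.
From the singleton clause (x_23), x_23 = true.
From the singleton clause (NOT x_13), x_13 = false.
From the singleton clause (NOT x_33), x_33 = false.
From the singleton clause (x_32), x_32 = true.
From the singleton clause (NOT x_12), x_12 = false.
From the singleton clause (NOT x_42), x_42 = false.
From the singleton clause (x_43), x_43 = true.
Now (NOT x_43) is unsatisfied and unit — conflict.
Both values of x_22 lead to a conflict.
Both values of x_11 lead to a conflict.

UNSATISFIABLE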